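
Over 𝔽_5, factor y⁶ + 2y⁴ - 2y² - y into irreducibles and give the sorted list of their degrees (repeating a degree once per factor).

1, 1, 1, 3

Write h(y) = y⁶ + 2y⁴ - 2y² - y.
Roots in 𝔽_5: h(0) = 0 → root; h(1) = 0 → root; h(2) = 1; h(3) = 0 → root; h(4) = 2.
Linear factors from roots: (y), (y - 1), (y + 2).
Complete factorization: h(y) = (y)·(y + 2)·(y - 1)·(y³ - y² - 2).
Factor degrees with multiplicity: 1 + 1 + 1 + 3 = 6.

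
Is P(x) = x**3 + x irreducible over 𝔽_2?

Check for roots in 𝔽_2: P(0) = 0 → root; P(1) = 0 → root.
P(0) = 0, so (x) divides P(x); P is reducible.

No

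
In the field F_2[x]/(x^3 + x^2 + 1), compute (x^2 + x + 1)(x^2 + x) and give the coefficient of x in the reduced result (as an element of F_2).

Multiply in F_2[x]: (x^2 + x + 1)·(x^2 + x) = x^4 + x.
Reduce using x^3 ≡ x^2 + 1 (mod x^3 + x^2 + 1).
Reduced: x^2 + 1.

0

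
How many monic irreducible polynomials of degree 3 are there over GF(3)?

8

Gauss's count: N_{3}(3) = (1/3) Σ_{d|3} μ(3/d)·3^d.
Divisors of 3: 1, 3; μ(3/d) for each: -1, 1.
Σ = − 3^1 + 3^3 = 24.
N = 24/3 = 8.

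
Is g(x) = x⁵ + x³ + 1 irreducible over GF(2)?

Check for roots in GF(2): g(0) = 1; g(1) = 1.
No roots, so no linear factors.
Monic irreducibles of degree 2 over GF(2): x² + x + 1.
None of them divide g (all give nonzero remainder).
No irreducible factor of degree ≤ 2 exists, so g is irreducible over GF(2).

Yes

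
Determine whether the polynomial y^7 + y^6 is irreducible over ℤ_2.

Write m(y) = y^7 + y^6.
Check for roots in ℤ_2: m(0) = 0 → root; m(1) = 0 → root.
m(0) = 0, so (y) divides m(y); m is reducible.

No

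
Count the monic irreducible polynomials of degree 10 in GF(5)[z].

x^(5^10) − x is the product of all monic irreducibles of degree dividing 10; Möbius inversion gives N = (1/10) Σ μ(10/d)·5^d.
Divisors of 10: 1, 2, 5, 10; μ(10/d) for each: 1, -1, -1, 1.
Σ = 5^1 − 5^2 − 5^5 + 5^10 = 9762480.
N = 9762480/10 = 976248.

976248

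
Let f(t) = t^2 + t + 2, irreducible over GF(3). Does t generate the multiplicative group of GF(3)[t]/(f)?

Yes

|GF(3^2)^×| = 3^2 − 1 = 8. Prime factorization: 8 = 2^3.
f is primitive ⇔ t has order 8 in GF(3)[t]/(f), i.e. t^(8/q) ≠ 1 for each prime q | 8.
t^(4) mod f = 2.
None equal 1, so t has full order 8; f is primitive.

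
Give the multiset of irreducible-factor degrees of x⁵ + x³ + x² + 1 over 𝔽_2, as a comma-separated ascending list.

Write g(x) = x⁵ + x³ + x² + 1.
Roots in 𝔽_2: g(0) = 1; g(1) = 0 → root.
Linear factors from roots: (x + 1).
Complete factorization: g(x) = (x + 1)^3·(x² + x + 1).
Factor degrees with multiplicity: 1 + 1 + 1 + 2 = 5.

1, 1, 1, 2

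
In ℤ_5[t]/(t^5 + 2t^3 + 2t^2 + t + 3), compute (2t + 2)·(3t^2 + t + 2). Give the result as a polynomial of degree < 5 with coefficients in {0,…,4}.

t^3 + 3t^2 + t + 4

Multiply in ℤ_5[t]: (2t + 2)·(3t^2 + t + 2) = t^3 + 3t^2 + t + 4.
Reduced: t^3 + 3t^2 + t + 4.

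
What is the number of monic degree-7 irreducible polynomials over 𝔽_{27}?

1494336168

By the necklace-counting formula, N_27(7) = (1/7) Σ_{d|7} μ(7/d)·27^d.
Divisors of 7: 1, 7; μ(7/d) for each: -1, 1.
Σ = − 27^1 + 27^7 = 10460353176.
N = 10460353176/7 = 1494336168.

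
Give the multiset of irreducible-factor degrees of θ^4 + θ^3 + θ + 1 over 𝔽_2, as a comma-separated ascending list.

1, 1, 2

Write f(θ) = θ^4 + θ^3 + θ + 1.
Roots in 𝔽_2: f(0) = 1; f(1) = 0 → root.
Linear factors from roots: (θ + 1).
Complete factorization: f(θ) = (θ + 1)^2·(θ^2 + θ + 1).
Factor degrees with multiplicity: 1 + 1 + 2 = 4.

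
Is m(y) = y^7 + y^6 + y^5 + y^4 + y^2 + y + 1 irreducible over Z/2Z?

Check for roots in Z/2Z: m(0) = 1; m(1) = 1.
No roots, so no linear factors.
Monic irreducibles of degree 2 over GF(2): y^2 + y + 1.
None of them divide m (all give nonzero remainder).
Monic irreducibles of degree 3 over GF(2): y^3 + y + 1, y^3 + y^2 + 1.
None of them divide m (all give nonzero remainder).
No irreducible factor of degree ≤ 3 exists, so m is irreducible over GF(2).

Yes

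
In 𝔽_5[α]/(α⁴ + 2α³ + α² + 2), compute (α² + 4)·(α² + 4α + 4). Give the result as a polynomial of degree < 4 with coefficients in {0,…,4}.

2α^3 + 2α^2 + α + 4

Multiply in 𝔽_5[α]: (α² + 4)·(α² + 4α + 4) = α⁴ + 4α³ + 3α² + α + 1.
Reduce using α⁴ ≡ 3α³ + 4α² + 3 (mod α⁴ + 2α³ + α² + 2).
Reduced: 2α³ + 2α² + α + 4.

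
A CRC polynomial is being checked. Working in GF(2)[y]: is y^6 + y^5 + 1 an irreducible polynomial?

Yes

Write g(y) = y^6 + y^5 + 1.
Check for roots in GF(2): g(0) = 1; g(1) = 1.
No roots, so no linear factors.
Monic irreducibles of degree 2 over GF(2): y^2 + y + 1.
None of them divide g (all give nonzero remainder).
Monic irreducibles of degree 3 over GF(2): y^3 + y + 1, y^3 + y^2 + 1.
None of them divide g (all give nonzero remainder).
No irreducible factor of degree ≤ 3 exists, so g is irreducible over GF(2).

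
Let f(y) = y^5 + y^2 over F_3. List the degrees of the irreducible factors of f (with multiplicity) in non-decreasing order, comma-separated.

Roots in F_3: f(0) = 0 → root; f(1) = 2; f(2) = 0 → root.
Linear factors from roots: (y), (y + 1).
Complete factorization: f(y) = (y)^2·(y + 1)^3.
Factor degrees with multiplicity: 1 + 1 + 1 + 1 + 1 = 5.

1, 1, 1, 1, 1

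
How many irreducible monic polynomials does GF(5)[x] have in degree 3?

40

x^(5^3) − x is the product of all monic irreducibles of degree dividing 3; Möbius inversion gives N = (1/3) Σ μ(3/d)·5^d.
Divisors of 3: 1, 3; μ(3/d) for each: -1, 1.
Σ = − 5^1 + 5^3 = 120.
N = 120/3 = 40.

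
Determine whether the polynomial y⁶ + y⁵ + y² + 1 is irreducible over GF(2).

No

Write P(y) = y⁶ + y⁵ + y² + 1.
Check for roots in GF(2): P(0) = 1; P(1) = 0 → root.
P(1) = 0, so (y − 1) divides P(y); P is reducible.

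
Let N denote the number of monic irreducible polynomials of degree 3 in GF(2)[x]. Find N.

2

The number of monic irreducibles of degree 3 over GF(2) is (1/3)·Σ_{d∣3} μ(3/d) 2^d.
Divisors of 3: 1, 3; μ(3/d) for each: -1, 1.
Σ = − 2^1 + 2^3 = 6.
N = 6/3 = 2.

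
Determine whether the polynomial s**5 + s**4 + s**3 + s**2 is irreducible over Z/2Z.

No

Write P(s) = s**5 + s**4 + s**3 + s**2.
Check for roots in Z/2Z: P(0) = 0 → root; P(1) = 0 → root.
P(0) = 0, so (s) divides P(s); P is reducible.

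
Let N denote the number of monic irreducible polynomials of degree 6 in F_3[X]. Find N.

116

The number of monic irreducibles of degree 6 over GF(3) is (1/6)·Σ_{d∣6} μ(6/d) 3^d.
Divisors of 6: 1, 2, 3, 6; μ(6/d) for each: 1, -1, -1, 1.
Σ = 3^1 − 3^2 − 3^3 + 3^6 = 696.
N = 696/6 = 116.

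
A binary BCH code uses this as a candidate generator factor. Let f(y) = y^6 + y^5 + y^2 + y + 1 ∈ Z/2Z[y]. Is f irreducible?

Check for roots in Z/2Z: f(0) = 1; f(1) = 1.
No roots, so no linear factors.
Monic irreducibles of degree 2 over GF(2): y^2 + y + 1.
None of them divide f (all give nonzero remainder).
Monic irreducibles of degree 3 over GF(2): y^3 + y + 1, y^3 + y^2 + 1.
None of them divide f (all give nonzero remainder).
No irreducible factor of degree ≤ 3 exists, so f is irreducible over GF(2).

Yes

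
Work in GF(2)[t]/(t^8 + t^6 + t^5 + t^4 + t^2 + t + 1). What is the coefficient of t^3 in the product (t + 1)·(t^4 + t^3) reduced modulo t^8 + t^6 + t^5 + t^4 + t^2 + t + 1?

Multiply in GF(2)[t]: (t + 1)·(t^4 + t^3) = t^5 + t^3.
Reduced: t^5 + t^3.

1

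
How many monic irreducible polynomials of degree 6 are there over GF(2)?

By the necklace-counting formula, N_2(6) = (1/6) Σ_{d|6} μ(6/d)·2^d.
Divisors of 6: 1, 2, 3, 6; μ(6/d) for each: 1, -1, -1, 1.
Σ = 2^1 − 2^2 − 2^3 + 2^6 = 54.
N = 54/6 = 9.

9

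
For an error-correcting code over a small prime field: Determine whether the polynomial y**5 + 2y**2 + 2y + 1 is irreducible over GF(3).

No

Write P(y) = y**5 + 2y**2 + 2y + 1.
Check for roots in GF(3): P(0) = 1; P(1) = 0 → root; P(2) = 0 → root.
P(1) = 0, so (y − 1) divides P(y); P is reducible.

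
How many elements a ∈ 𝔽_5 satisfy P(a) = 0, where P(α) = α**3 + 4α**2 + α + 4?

3

Evaluate at each of the 5 elements of 𝔽_5:
P(0) = 4; P(1) = 0 → root; P(2) = 0 → root; P(3) = 0 → root; P(4) = 1.
Roots: {1, 2, 3}.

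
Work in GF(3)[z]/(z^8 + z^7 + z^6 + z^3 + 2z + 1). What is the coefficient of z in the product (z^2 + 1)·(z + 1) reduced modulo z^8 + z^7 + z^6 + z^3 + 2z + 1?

1

Multiply in GF(3)[z]: (z^2 + 1)·(z + 1) = z^3 + z^2 + z + 1.
Reduced: z^3 + z^2 + z + 1.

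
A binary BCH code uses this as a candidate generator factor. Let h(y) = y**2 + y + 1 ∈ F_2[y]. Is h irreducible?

Yes

Check for roots in F_2: h(0) = 1; h(1) = 1.
No roots. A degree-2 polynomial over a field with no linear factor is irreducible.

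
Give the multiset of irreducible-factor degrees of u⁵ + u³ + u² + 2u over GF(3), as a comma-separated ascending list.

1, 1, 3

Write h(u) = u⁵ + u³ + u² + 2u.
Roots in GF(3): h(0) = 0 → root; h(1) = 2; h(2) = 0 → root.
Linear factors from roots: (u), (u + 1).
Complete factorization: h(u) = (u)·(u + 1)·(u³ + 2u² + 2u + 2).
Factor degrees with multiplicity: 1 + 1 + 3 = 5.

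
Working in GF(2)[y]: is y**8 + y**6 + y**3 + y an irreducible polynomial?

No

Write f(y) = y**8 + y**6 + y**3 + y.
Check for roots in GF(2): f(0) = 0 → root; f(1) = 0 → root.
f(0) = 0, so (y) divides f(y); f is reducible.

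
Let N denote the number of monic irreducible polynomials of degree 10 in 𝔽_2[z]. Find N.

99

By the necklace-counting formula, N_2(10) = (1/10) Σ_{d|10} μ(10/d)·2^d.
Divisors of 10: 1, 2, 5, 10; μ(10/d) for each: 1, -1, -1, 1.
Σ = 2^1 − 2^2 − 2^5 + 2^10 = 990.
N = 990/10 = 99.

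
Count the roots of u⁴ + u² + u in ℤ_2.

1

Write g(u) = u⁴ + u² + u.
Evaluate at each of the 2 elements of ℤ_2:
g(0) = 0 → root; g(1) = 1.
Roots: {0}.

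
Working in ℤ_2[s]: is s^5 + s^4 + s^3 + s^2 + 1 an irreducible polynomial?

Yes

Write g(s) = s^5 + s^4 + s^3 + s^2 + 1.
Check for roots in ℤ_2: g(0) = 1; g(1) = 1.
No roots, so no linear factors.
Monic irreducibles of degree 2 over GF(2): s^2 + s + 1.
None of them divide g (all give nonzero remainder).
No irreducible factor of degree ≤ 2 exists, so g is irreducible over GF(2).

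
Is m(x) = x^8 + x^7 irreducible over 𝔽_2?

No

Check for roots in 𝔽_2: m(0) = 0 → root; m(1) = 0 → root.
m(0) = 0, so (x) divides m(x); m is reducible.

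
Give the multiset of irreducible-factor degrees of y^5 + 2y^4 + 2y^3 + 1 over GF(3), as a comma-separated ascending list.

1, 1, 1, 2

Write h(y) = y^5 + 2y^4 + 2y^3 + 1.
Roots in GF(3): h(0) = 1; h(1) = 0 → root; h(2) = 0 → root.
Linear factors from roots: (y + 2), (y + 1).
Complete factorization: h(y) = (y + 2)·(y + 1)^2·(y^2 + y + 2).
Factor degrees with multiplicity: 1 + 1 + 1 + 2 = 5.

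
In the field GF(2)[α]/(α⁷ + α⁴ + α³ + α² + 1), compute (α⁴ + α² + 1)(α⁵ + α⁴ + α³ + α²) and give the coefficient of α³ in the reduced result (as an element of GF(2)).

Multiply in GF(2)[α]: (α⁴ + α² + 1)·(α⁵ + α⁴ + α³ + α²) = α⁹ + α⁸ + α³ + α².
Reduce using α⁷ ≡ α⁴ + α³ + α² + 1 (mod α⁷ + α⁴ + α³ + α² + 1).
Reduced: α⁶ + α.

0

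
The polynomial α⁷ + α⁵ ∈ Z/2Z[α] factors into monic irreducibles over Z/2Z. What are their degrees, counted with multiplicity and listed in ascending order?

Write f(α) = α⁷ + α⁵.
Roots in Z/2Z: f(0) = 0 → root; f(1) = 0 → root.
Linear factors from roots: (α), (α + 1).
Complete factorization: f(α) = (α + 1)^2·(α)^5.
Factor degrees with multiplicity: 1 + 1 + 1 + 1 + 1 + 1 + 1 = 7.

1, 1, 1, 1, 1, 1, 1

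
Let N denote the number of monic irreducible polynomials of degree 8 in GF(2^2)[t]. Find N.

x^(4^8) − x is the product of all monic irreducibles of degree dividing 8; Möbius inversion gives N = (1/8) Σ μ(8/d)·4^d.
Divisors of 8: 1, 2, 4, 8; μ(8/d) for each: 0, 0, -1, 1.
Σ = − 4^4 + 4^8 = 65280.
N = 65280/8 = 8160.

8160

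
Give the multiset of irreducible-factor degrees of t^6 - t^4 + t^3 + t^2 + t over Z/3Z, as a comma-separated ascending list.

1, 1, 2, 2

Write h(t) = t^6 - t^4 + t^3 + t^2 + t.
Roots in Z/3Z: h(0) = 0 → root; h(1) = 0 → root; h(2) = 2.
Linear factors from roots: (t), (t - 1).
Complete factorization: h(t) = (t)·(t - 1)·(t^2 + 1)·(t^2 + t - 1).
Factor degrees with multiplicity: 1 + 1 + 2 + 2 = 6.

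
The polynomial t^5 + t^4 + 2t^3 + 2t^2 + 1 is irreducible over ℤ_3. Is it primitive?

Write f(t) = t^5 + t^4 + 2t^3 + 2t^2 + 1.
|GF(3^5)^×| = 3^5 − 1 = 242. Prime factorization: 242 = 2·11^2.
f is primitive ⇔ t has order 242 in GF(3)[t]/(f), i.e. t^(242/q) ≠ 1 for each prime q | 242.
t^(121) mod f = 2.
t^(22) mod f = t^4 + 2t + 1.
None equal 1, so t has full order 242; f is primitive.

Yes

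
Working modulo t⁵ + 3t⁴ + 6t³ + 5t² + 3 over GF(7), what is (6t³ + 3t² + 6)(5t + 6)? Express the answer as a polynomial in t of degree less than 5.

Multiply in GF(7)[t]: (6t³ + 3t² + 6)·(5t + 6) = 2t⁴ + 2t³ + 4t² + 2t + 1.
Reduced: 2t⁴ + 2t³ + 4t² + 2t + 1.

2t^4 + 2t^3 + 4t^2 + 2t + 1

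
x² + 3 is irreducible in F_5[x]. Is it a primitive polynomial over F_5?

No

Write f(x) = x² + 3.
|GF(5^2)^×| = 5^2 − 1 = 24. Prime factorization: 24 = 2^3·3.
f is primitive ⇔ x has order 24 in GF(5)[x]/(f), i.e. x^(24/q) ≠ 1 for each prime q | 24.
x^(12) mod f = 4.
x^(8) mod f = 1
Since x^(8) = 1, the order of x divides 8 < 24; not primitive.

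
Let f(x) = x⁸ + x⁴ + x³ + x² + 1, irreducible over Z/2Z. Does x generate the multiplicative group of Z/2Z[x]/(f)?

Yes

|GF(2^8)^×| = 2^8 − 1 = 255. Prime factorization: 255 = 3·5·17.
f is primitive ⇔ x has order 255 in GF(2)[x]/(f), i.e. x^(255/q) ≠ 1 for each prime q | 255.
x^(85) mod f = x⁷ + x⁶ + x⁴ + x² + x.
x^(51) mod f = x³ + x.
x^(15) mod f = x⁵ + x² + x.
None equal 1, so x has full order 255; f is primitive.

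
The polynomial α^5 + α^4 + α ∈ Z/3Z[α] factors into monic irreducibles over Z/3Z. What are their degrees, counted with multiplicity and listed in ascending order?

Write f(α) = α^5 + α^4 + α.
Roots in Z/3Z: f(0) = 0 → root; f(1) = 0 → root; f(2) = 2.
Linear factors from roots: (α), (α - 1).
Complete factorization: f(α) = (α)·(α - 1)·(α^3 - α^2 - α - 1).
Factor degrees with multiplicity: 1 + 1 + 3 = 5.

1, 1, 3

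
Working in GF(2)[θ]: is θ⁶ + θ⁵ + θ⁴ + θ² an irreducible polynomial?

Write g(θ) = θ⁶ + θ⁵ + θ⁴ + θ².
Check for roots in GF(2): g(0) = 0 → root; g(1) = 0 → root.
g(0) = 0, so (θ) divides g(θ); g is reducible.

No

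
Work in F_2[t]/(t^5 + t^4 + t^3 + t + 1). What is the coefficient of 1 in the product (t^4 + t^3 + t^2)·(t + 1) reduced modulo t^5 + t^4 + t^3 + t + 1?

Multiply in F_2[t]: (t^4 + t^3 + t^2)·(t + 1) = t^5 + t^2.
Reduce using t^5 ≡ t^4 + t^3 + t + 1 (mod t^5 + t^4 + t^3 + t + 1).
Reduced: t^4 + t^3 + t^2 + t + 1.

1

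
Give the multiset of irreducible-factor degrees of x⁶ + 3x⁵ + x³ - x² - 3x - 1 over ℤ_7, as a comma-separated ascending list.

Write g(x) = x⁶ + 3x⁵ + x³ - x² - 3x - 1.
Linear factors from roots: (x - 1), (x + 3).
Complete factorization: g(x) = (x + 3)·(x - 1)·(x² + 2)·(x² + x - 1).
Factor degrees with multiplicity: 1 + 1 + 2 + 2 = 6.

1, 1, 2, 2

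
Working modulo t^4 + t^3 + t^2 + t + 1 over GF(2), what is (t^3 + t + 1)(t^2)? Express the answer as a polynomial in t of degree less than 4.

Multiply in GF(2)[t]: (t^3 + t + 1)·(t^2) = t^5 + t^3 + t^2.
Reduce using t^4 ≡ t^3 + t^2 + t + 1 (mod t^4 + t^3 + t^2 + t + 1).
Reduced: t^3 + t^2 + 1.

t^3 + t^2 + 1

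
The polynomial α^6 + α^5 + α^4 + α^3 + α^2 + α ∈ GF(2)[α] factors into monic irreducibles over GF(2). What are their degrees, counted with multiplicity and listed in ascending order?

Write f(α) = α^6 + α^5 + α^4 + α^3 + α^2 + α.
Roots in GF(2): f(0) = 0 → root; f(1) = 0 → root.
Linear factors from roots: (α), (α + 1).
Complete factorization: f(α) = (α)·(α + 1)·(α^2 + α + 1)^2.
Factor degrees with multiplicity: 1 + 1 + 2 + 2 = 6.

1, 1, 2, 2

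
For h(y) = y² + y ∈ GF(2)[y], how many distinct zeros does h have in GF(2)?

Evaluate at each of the 2 elements of GF(2):
h(0) = 0 → root; h(1) = 0 → root.
Roots: {0, 1}.

2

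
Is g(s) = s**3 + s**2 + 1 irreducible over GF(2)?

Yes

Check for roots in GF(2): g(0) = 1; g(1) = 1.
No roots. A degree-3 polynomial over a field with no linear factor is irreducible.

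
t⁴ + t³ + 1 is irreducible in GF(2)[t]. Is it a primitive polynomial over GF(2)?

Yes

Write f(t) = t⁴ + t³ + 1.
|GF(2^4)^×| = 2^4 − 1 = 15. Prime factorization: 15 = 3·5.
f is primitive ⇔ t has order 15 in GF(2)[t]/(f), i.e. t^(15/q) ≠ 1 for each prime q | 15.
t^(5) mod f = t³ + t + 1.
t^(3) mod f = t³.
None equal 1, so t has full order 15; f is primitive.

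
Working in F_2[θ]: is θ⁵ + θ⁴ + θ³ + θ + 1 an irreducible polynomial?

Yes

Write g(θ) = θ⁵ + θ⁴ + θ³ + θ + 1.
Check for roots in F_2: g(0) = 1; g(1) = 1.
No roots, so no linear factors.
Monic irreducibles of degree 2 over GF(2): θ² + θ + 1.
None of them divide g (all give nonzero remainder).
No irreducible factor of degree ≤ 2 exists, so g is irreducible over GF(2).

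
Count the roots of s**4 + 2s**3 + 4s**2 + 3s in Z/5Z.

4

Write P(s) = s**4 + 2s**3 + 4s**2 + 3s.
Evaluate at each of the 5 elements of Z/5Z:
P(0) = 0 → root; P(1) = 0 → root; P(2) = 4; P(3) = 0 → root; P(4) = 0 → root.
Roots: {0, 1, 3, 4}.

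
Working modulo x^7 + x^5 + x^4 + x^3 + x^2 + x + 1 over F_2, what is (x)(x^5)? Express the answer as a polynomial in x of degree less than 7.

x^6

Multiply in F_2[x]: (x)·(x^5) = x^6.
Reduced: x^6.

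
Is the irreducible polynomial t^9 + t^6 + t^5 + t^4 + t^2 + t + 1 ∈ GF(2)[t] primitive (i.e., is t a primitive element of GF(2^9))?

Write f(t) = t^9 + t^6 + t^5 + t^4 + t^2 + t + 1.
|GF(2^9)^×| = 2^9 − 1 = 511. Prime factorization: 511 = 7·73.
f is primitive ⇔ t has order 511 in GF(2)[t]/(f), i.e. t^(511/q) ≠ 1 for each prime q | 511.
t^(73) mod f = t^8 + t^7 + t^6 + t^3 + t^2 + 1.
t^(7) mod f = t^7.
None equal 1, so t has full order 511; f is primitive.

Yes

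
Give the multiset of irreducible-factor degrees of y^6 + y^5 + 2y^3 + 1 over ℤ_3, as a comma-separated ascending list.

Write g(y) = y^6 + y^5 + 2y^3 + 1.
Roots in ℤ_3: g(0) = 1; g(1) = 2; g(2) = 2.
Complete factorization: g(y) = (y^6 + y^5 + 2y^3 + 1).
Factor degrees with multiplicity: 6 = 6.

6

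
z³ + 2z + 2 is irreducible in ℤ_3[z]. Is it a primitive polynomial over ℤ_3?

No

Write f(z) = z³ + 2z + 2.
|GF(3^3)^×| = 3^3 − 1 = 26. Prime factorization: 26 = 2·13.
f is primitive ⇔ z has order 26 in GF(3)[z]/(f), i.e. z^(26/q) ≠ 1 for each prime q | 26.
z^(13) mod f = 1
z^(2) mod f = z².
Since z^(13) = 1, the order of z divides 13 < 26; not primitive.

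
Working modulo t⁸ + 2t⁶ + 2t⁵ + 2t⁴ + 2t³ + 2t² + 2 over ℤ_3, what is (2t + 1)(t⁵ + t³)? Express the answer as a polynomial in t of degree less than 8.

Multiply in ℤ_3[t]: (2t + 1)·(t⁵ + t³) = 2t⁶ + t⁵ + 2t⁴ + t³.
Reduced: 2t⁶ + t⁵ + 2t⁴ + t³.

2t^6 + t^5 + 2t^4 + t^3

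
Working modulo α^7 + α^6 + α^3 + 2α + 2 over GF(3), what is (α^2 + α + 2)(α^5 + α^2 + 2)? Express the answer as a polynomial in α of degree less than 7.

Multiply in GF(3)[α]: (α^2 + α + 2)·(α^5 + α^2 + 2) = α^7 + α^6 + 2α^5 + α^4 + α^3 + α^2 + 2α + 1.
Reduce using α^7 ≡ 2α^6 + 2α^3 + α + 1 (mod α^7 + α^6 + α^3 + 2α + 2).
Reduced: 2α^5 + α^4 + α^2 + 2.

2α^5 + α^4 + α^2 + 2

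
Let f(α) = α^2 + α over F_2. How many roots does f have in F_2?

2

Evaluate at each of the 2 elements of F_2:
f(0) = 0 → root; f(1) = 0 → root.
Roots: {0, 1}.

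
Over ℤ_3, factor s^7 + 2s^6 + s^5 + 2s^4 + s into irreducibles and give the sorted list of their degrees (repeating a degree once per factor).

Write h(s) = s^7 + 2s^6 + s^5 + 2s^4 + s.
Roots in ℤ_3: h(0) = 0 → root; h(1) = 1; h(2) = 1.
Linear factors from roots: (s).
Complete factorization: h(s) = (s)·(s^2 + s + 2)·(s^4 + s^3 + s^2 + 2s + 2).
Factor degrees with multiplicity: 1 + 2 + 4 = 7.

1, 2, 4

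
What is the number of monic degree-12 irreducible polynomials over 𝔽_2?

335

Gauss's count: N_{2}(12) = (1/12) Σ_{d|12} μ(12/d)·2^d.
Divisors of 12: 1, 2, 3, 4, 6, 12; μ(12/d) for each: 0, 1, 0, -1, -1, 1.
Σ = 2^2 − 2^4 − 2^6 + 2^12 = 4020.
N = 4020/12 = 335.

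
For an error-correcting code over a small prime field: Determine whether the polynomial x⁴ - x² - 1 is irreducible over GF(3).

Write P(x) = x⁴ - x² - 1.
Check for roots in GF(3): P(0) = 2; P(1) = 2; P(2) = 2.
No roots, so no linear factors.
Monic irreducibles of degree 2 over GF(3): x² + 1, x² + x - 1, x² - x - 1.
None of them divide P (all give nonzero remainder).
No irreducible factor of degree ≤ 2 exists, so P is irreducible over GF(3).

Yes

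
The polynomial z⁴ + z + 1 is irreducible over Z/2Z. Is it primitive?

Yes

Write f(z) = z⁴ + z + 1.
|GF(2^4)^×| = 2^4 − 1 = 15. Prime factorization: 15 = 3·5.
f is primitive ⇔ z has order 15 in GF(2)[z]/(f), i.e. z^(15/q) ≠ 1 for each prime q | 15.
z^(5) mod f = z² + z.
z^(3) mod f = z³.
None equal 1, so z has full order 15; f is primitive.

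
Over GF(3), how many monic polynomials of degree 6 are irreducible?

The number of monic irreducibles of degree 6 over GF(3) is (1/6)·Σ_{d∣6} μ(6/d) 3^d.
Divisors of 6: 1, 2, 3, 6; μ(6/d) for each: 1, -1, -1, 1.
Σ = 3^1 − 3^2 − 3^3 + 3^6 = 696.
N = 696/6 = 116.

116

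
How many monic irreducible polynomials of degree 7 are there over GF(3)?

By the necklace-counting formula, N_3(7) = (1/7) Σ_{d|7} μ(7/d)·3^d.
Divisors of 7: 1, 7; μ(7/d) for each: -1, 1.
Σ = − 3^1 + 3^7 = 2184.
N = 2184/7 = 312.

312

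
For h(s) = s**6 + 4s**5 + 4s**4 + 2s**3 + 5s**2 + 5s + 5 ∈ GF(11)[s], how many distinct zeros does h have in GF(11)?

1

Evaluate at each of the 11 elements of GF(11):
h(0) = 5; h(1) = 4; h(2) = 10; h(3) = 10; h(4) = 0 → root; h(5) = 10; h(6) = 2; h(7) = 4; h(8) = 7; h(9) = 10; h(10) = 4.
Roots: {4}.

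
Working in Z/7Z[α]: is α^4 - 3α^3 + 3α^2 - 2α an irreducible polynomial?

No

Write f(α) = α^4 - 3α^3 + 3α^2 - 2α.
Check for roots in Z/7Z: f(0) = 0 → root; f(1) = 6; f(2) = 0 → root; f(3) = 0 → root; f(4) = 6; f(5) = 0 → root; f(6) = 2.
f(0) = 0, so (α) divides f(α); f is reducible.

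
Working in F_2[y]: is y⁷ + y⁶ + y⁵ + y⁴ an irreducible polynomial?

Write h(y) = y⁷ + y⁶ + y⁵ + y⁴.
Check for roots in F_2: h(0) = 0 → root; h(1) = 0 → root.
h(0) = 0, so (y) divides h(y); h is reducible.

No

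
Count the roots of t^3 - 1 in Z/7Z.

3

Write h(t) = t^3 - 1.
Evaluate at each of the 7 elements of Z/7Z:
h(0) = 6; h(1) = 0 → root; h(2) = 0 → root; h(3) = 5; h(4) = 0 → root; h(5) = 5; h(6) = 5.
Roots: {1, 2, 4}.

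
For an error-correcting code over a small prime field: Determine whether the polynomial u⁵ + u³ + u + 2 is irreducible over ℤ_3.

Write m(u) = u⁵ + u³ + u + 2.
Check for roots in ℤ_3: m(0) = 2; m(1) = 2; m(2) = 2.
No roots, so no linear factors.
Monic irreducibles of degree 2 over GF(3): u² + 1, u² + u + 2, u² + 2u + 2.
None of them divide m (all give nonzero remainder).
No irreducible factor of degree ≤ 2 exists, so m is irreducible over GF(3).

Yes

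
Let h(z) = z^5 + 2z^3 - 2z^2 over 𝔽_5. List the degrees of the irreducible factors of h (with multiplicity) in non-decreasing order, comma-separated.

Roots in 𝔽_5: h(0) = 0 → root; h(1) = 1; h(2) = 0 → root; h(3) = 4; h(4) = 0 → root.
Linear factors from roots: (z), (z - 2), (z + 1).
Complete factorization: h(z) = (z - 2)·(z)^2·(z + 1)^2.
Factor degrees with multiplicity: 1 + 1 + 1 + 1 + 1 = 5.

1, 1, 1, 1, 1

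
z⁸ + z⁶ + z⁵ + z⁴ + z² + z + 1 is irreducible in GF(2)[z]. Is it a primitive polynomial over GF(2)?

Write f(z) = z⁸ + z⁶ + z⁵ + z⁴ + z² + z + 1.
|GF(2^8)^×| = 2^8 − 1 = 255. Prime factorization: 255 = 3·5·17.
f is primitive ⇔ z has order 255 in GF(2)[z]/(f), i.e. z^(255/q) ≠ 1 for each prime q | 255.
z^(85) mod f = 1
z^(51) mod f = z⁶ + z⁴ + z³ + z² + z.
z^(15) mod f = z⁷ + z⁶ + z⁵ + z⁴ + z³ + z² + z.
Since z^(85) = 1, the order of z divides 85 < 255; not primitive.

No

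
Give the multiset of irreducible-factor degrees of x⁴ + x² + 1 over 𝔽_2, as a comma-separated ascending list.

Write h(x) = x⁴ + x² + 1.
Roots in 𝔽_2: h(0) = 1; h(1) = 1.
Complete factorization: h(x) = (x² + x + 1)^2.
Factor degrees with multiplicity: 2 + 2 = 4.

2, 2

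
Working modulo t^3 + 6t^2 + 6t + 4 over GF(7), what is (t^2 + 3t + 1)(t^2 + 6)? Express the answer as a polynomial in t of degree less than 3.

5t^2 + 4t + 4

Multiply in GF(7)[t]: (t^2 + 3t + 1)·(t^2 + 6) = t^4 + 3t^3 + 4t + 6.
Reduce using t^3 ≡ t^2 + t + 3 (mod t^3 + 6t^2 + 6t + 4).
Reduced: 5t^2 + 4t + 4.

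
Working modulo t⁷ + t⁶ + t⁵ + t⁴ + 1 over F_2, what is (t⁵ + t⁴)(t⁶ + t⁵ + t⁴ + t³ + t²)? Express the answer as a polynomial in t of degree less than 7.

t^5 + t^3 + 1

Multiply in F_2[t]: (t⁵ + t⁴)·(t⁶ + t⁵ + t⁴ + t³ + t²) = t¹¹ + t⁶.
Reduce using t⁷ ≡ t⁶ + t⁵ + t⁴ + 1 (mod t⁷ + t⁶ + t⁵ + t⁴ + 1).
Reduced: t⁵ + t³ + 1.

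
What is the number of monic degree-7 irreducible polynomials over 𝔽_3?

The number of monic irreducibles of degree 7 over GF(3) is (1/7)·Σ_{d∣7} μ(7/d) 3^d.
Divisors of 7: 1, 7; μ(7/d) for each: -1, 1.
Σ = − 3^1 + 3^7 = 2184.
N = 2184/7 = 312.

312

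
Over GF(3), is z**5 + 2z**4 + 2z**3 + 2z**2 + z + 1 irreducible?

No

Write h(z) = z**5 + 2z**4 + 2z**3 + 2z**2 + z + 1.
Check for roots in GF(3): h(0) = 1; h(1) = 0 → root; h(2) = 1.
h(1) = 0, so (z − 1) divides h(z); h is reducible.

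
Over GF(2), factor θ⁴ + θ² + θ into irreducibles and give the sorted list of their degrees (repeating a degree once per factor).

Write f(θ) = θ⁴ + θ² + θ.
Roots in GF(2): f(0) = 0 → root; f(1) = 1.
Linear factors from roots: (θ).
Complete factorization: f(θ) = (θ)·(θ³ + θ + 1).
Factor degrees with multiplicity: 1 + 3 = 4.

1, 3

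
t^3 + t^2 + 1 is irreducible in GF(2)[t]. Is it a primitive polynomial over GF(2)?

Write f(t) = t^3 + t^2 + 1.
|GF(2^3)^×| = 2^3 − 1 = 7. Prime factorization: 7 = 7.
f is primitive ⇔ t has order 7 in GF(2)[t]/(f), i.e. t^(7/q) ≠ 1 for each prime q | 7.
t^(1) mod f = t.
None equal 1, so t has full order 7; f is primitive.

Yes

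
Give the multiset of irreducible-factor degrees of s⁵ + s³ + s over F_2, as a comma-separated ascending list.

Write f(s) = s⁵ + s³ + s.
Roots in F_2: f(0) = 0 → root; f(1) = 1.
Linear factors from roots: (s).
Complete factorization: f(s) = (s)·(s² + s + 1)^2.
Factor degrees with multiplicity: 1 + 2 + 2 = 5.

1, 2, 2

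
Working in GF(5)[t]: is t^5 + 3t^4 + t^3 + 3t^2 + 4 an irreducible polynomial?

Write g(t) = t^5 + 3t^4 + t^3 + 3t^2 + 4.
Check for roots in GF(5): g(0) = 4; g(1) = 2; g(2) = 4; g(3) = 4; g(4) = 3.
No roots, so no linear factors.
Degree-2 irreducible divisors: test the 10 monic irreducibles of degree 2 over GF(5).
None of them divide g (all give nonzero remainder).
No irreducible factor of degree ≤ 2 exists, so g is irreducible over GF(5).

Yes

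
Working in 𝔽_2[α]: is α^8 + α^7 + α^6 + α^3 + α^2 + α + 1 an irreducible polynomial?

Yes

Write P(α) = α^8 + α^7 + α^6 + α^3 + α^2 + α + 1.
Check for roots in 𝔽_2: P(0) = 1; P(1) = 1.
No roots, so no linear factors.
Monic irreducibles of degree 2 over GF(2): α^2 + α + 1.
None of them divide P (all give nonzero remainder).
Monic irreducibles of degree 3 over GF(2): α^3 + α + 1, α^3 + α^2 + 1.
None of them divide P (all give nonzero remainder).
Monic irreducibles of degree 4 over GF(2): α^4 + α + 1, α^4 + α^3 + 1, α^4 + α^3 + α^2 + α + 1.
None of them divide P (all give nonzero remainder).
No irreducible factor of degree ≤ 4 exists, so P is irreducible over GF(2).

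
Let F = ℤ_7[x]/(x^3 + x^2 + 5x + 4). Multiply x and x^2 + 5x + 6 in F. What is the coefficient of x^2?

4

Multiply in ℤ_7[x]: (x)·(x^2 + 5x + 6) = x^3 + 5x^2 + 6x.
Reduce using x^3 ≡ 6x^2 + 2x + 3 (mod x^3 + x^2 + 5x + 4).
Reduced: 4x^2 + x + 3.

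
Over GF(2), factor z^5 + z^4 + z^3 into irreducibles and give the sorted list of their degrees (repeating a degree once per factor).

1, 1, 1, 2

Write h(z) = z^5 + z^4 + z^3.
Roots in GF(2): h(0) = 0 → root; h(1) = 1.
Linear factors from roots: (z).
Complete factorization: h(z) = (z)^3·(z^2 + z + 1).
Factor degrees with multiplicity: 1 + 1 + 1 + 2 = 5.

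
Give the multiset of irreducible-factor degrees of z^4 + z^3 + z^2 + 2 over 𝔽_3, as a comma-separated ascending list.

1, 1, 2

Write f(z) = z^4 + z^3 + z^2 + 2.
Roots in 𝔽_3: f(0) = 2; f(1) = 2; f(2) = 0 → root.
Linear factors from roots: (z + 1).
Complete factorization: f(z) = (z + 1)^2·(z^2 + 2z + 2).
Factor degrees with multiplicity: 1 + 1 + 2 = 4.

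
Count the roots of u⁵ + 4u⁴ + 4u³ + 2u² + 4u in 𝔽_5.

Write P(u) = u⁵ + 4u⁴ + 4u³ + 2u² + 4u.
Evaluate at each of the 5 elements of 𝔽_5:
P(0) = 0 → root; P(1) = 0 → root; P(2) = 4; P(3) = 0 → root; P(4) = 2.
Roots: {0, 1, 3}.

3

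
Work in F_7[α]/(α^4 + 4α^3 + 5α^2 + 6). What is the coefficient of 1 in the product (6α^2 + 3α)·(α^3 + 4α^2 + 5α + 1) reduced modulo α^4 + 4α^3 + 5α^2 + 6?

Multiply in F_7[α]: (6α^2 + 3α)·(α^3 + 4α^2 + 5α + 1) = 6α^5 + 6α^4 + 3α.
Reduce using α^4 ≡ 3α^3 + 2α^2 + 1 (mod α^4 + 4α^3 + 5α^2 + 6).
Reduced: 6α^2 + 2α + 3.

3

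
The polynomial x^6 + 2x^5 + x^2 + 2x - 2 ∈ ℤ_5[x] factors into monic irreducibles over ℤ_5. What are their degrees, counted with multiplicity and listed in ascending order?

Write f(x) = x^6 + 2x^5 + x^2 + 2x - 2.
Roots in ℤ_5: f(0) = 3; f(1) = 4; f(2) = 4; f(3) = 3; f(4) = 1.
Complete factorization: f(x) = (x^6 + 2x^5 + x^2 + 2x - 2).
Factor degrees with multiplicity: 6 = 6.

6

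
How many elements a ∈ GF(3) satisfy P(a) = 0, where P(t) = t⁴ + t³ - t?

1

Evaluate at each of the 3 elements of GF(3):
P(0) = 0 → root; P(1) = 1; P(2) = 1.
Roots: {0}.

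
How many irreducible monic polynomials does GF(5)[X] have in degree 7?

11160

x^(5^7) − x is the product of all monic irreducibles of degree dividing 7; Möbius inversion gives N = (1/7) Σ μ(7/d)·5^d.
Divisors of 7: 1, 7; μ(7/d) for each: -1, 1.
Σ = − 5^1 + 5^7 = 78120.
N = 78120/7 = 11160.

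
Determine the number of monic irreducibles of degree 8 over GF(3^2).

x^(9^8) − x is the product of all monic irreducibles of degree dividing 8; Möbius inversion gives N = (1/8) Σ μ(8/d)·9^d.
Divisors of 8: 1, 2, 4, 8; μ(8/d) for each: 0, 0, -1, 1.
Σ = − 9^4 + 9^8 = 43040160.
N = 43040160/8 = 5380020.

5380020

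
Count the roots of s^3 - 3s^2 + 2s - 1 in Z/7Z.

1

Write P(s) = s^3 - 3s^2 + 2s - 1.
Evaluate at each of the 7 elements of Z/7Z:
P(0) = 6; P(1) = 6; P(2) = 6; P(3) = 5; P(4) = 2; P(5) = 3; P(6) = 0 → root.
Roots: {6}.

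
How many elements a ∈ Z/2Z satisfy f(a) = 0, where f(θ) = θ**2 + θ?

Evaluate at each of the 2 elements of Z/2Z:
f(0) = 0 → root; f(1) = 0 → root.
Roots: {0, 1}.

2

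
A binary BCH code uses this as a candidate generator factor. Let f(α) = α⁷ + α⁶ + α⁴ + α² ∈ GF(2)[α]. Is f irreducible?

No

Check for roots in GF(2): f(0) = 0 → root; f(1) = 0 → root.
f(0) = 0, so (α) divides f(α); f is reducible.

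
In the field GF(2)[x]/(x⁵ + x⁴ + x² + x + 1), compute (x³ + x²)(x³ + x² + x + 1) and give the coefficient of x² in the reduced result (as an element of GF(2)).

Multiply in GF(2)[x]: (x³ + x²)·(x³ + x² + x + 1) = x⁶ + x².
Reduce using x⁵ ≡ x⁴ + x² + x + 1 (mod x⁵ + x⁴ + x² + x + 1).
Reduced: x⁴ + x³ + x² + 1.

1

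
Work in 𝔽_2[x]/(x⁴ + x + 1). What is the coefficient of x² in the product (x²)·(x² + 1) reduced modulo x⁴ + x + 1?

Multiply in 𝔽_2[x]: (x²)·(x² + 1) = x⁴ + x².
Reduce using x⁴ ≡ x + 1 (mod x⁴ + x + 1).
Reduced: x² + x + 1.

1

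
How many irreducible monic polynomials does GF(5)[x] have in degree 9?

By the necklace-counting formula, N_5(9) = (1/9) Σ_{d|9} μ(9/d)·5^d.
Divisors of 9: 1, 3, 9; μ(9/d) for each: 0, -1, 1.
Σ = − 5^3 + 5^9 = 1953000.
N = 1953000/9 = 217000.

217000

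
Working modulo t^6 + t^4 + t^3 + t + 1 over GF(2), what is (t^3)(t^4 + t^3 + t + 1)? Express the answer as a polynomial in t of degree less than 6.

Multiply in GF(2)[t]: (t^3)·(t^4 + t^3 + t + 1) = t^7 + t^6 + t^4 + t^3.
Reduce using t^6 ≡ t^4 + t^3 + t + 1 (mod t^6 + t^4 + t^3 + t + 1).
Reduced: t^5 + t^4 + t^2 + 1.

t^5 + t^4 + t^2 + 1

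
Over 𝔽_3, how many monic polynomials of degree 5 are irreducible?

48

x^(3^5) − x is the product of all monic irreducibles of degree dividing 5; Möbius inversion gives N = (1/5) Σ μ(5/d)·3^d.
Divisors of 5: 1, 5; μ(5/d) for each: -1, 1.
Σ = − 3^1 + 3^5 = 240.
N = 240/5 = 48.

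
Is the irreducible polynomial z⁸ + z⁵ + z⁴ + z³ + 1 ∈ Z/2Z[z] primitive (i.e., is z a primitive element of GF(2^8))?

Write f(z) = z⁸ + z⁵ + z⁴ + z³ + 1.
|GF(2^8)^×| = 2^8 − 1 = 255. Prime factorization: 255 = 3·5·17.
f is primitive ⇔ z has order 255 in GF(2)[z]/(f), i.e. z^(255/q) ≠ 1 for each prime q | 255.
z^(85) mod f = 1
z^(51) mod f = 1
z^(15) mod f = z⁶ + z³ + z² + z.
Since z^(85) = 1, the order of z divides 85 < 255; not primitive.

No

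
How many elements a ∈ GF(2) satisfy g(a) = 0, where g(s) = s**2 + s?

Evaluate at each of the 2 elements of GF(2):
g(0) = 0 → root; g(1) = 0 → root.
Roots: {0, 1}.

2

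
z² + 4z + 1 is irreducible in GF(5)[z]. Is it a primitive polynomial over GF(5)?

No

Write f(z) = z² + 4z + 1.
|GF(5^2)^×| = 5^2 − 1 = 24. Prime factorization: 24 = 2^3·3.
f is primitive ⇔ z has order 24 in GF(5)[z]/(f), i.e. z^(24/q) ≠ 1 for each prime q | 24.
z^(12) mod f = 1
z^(8) mod f = z + 4.
Since z^(12) = 1, the order of z divides 12 < 24; not primitive.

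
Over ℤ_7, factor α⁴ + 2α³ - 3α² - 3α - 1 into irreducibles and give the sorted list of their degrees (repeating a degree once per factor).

Write f(α) = α⁴ + 2α³ - 3α² - 3α - 1.
Linear factors from roots: (α - 3), (α + 2).
Complete factorization: f(α) = (α + 2)·(α - 3)·(α² + 3α - 1).
Factor degrees with multiplicity: 1 + 1 + 2 = 4.

1, 1, 2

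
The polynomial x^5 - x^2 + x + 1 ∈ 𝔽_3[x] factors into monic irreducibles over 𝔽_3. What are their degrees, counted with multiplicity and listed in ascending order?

Write h(x) = x^5 - x^2 + x + 1.
Roots in 𝔽_3: h(0) = 1; h(1) = 2; h(2) = 1.
Complete factorization: h(x) = (x^5 - x^2 + x + 1).
Factor degrees with multiplicity: 5 = 5.

5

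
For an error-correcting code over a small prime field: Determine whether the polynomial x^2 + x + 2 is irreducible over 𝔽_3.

Yes

Write h(x) = x^2 + x + 2.
Check for roots in 𝔽_3: h(0) = 2; h(1) = 1; h(2) = 2.
No roots. A degree-2 polynomial over a field with no linear factor is irreducible.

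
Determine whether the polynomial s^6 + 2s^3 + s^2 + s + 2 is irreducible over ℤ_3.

Write m(s) = s^6 + 2s^3 + s^2 + s + 2.
Check for roots in ℤ_3: m(0) = 2; m(1) = 1; m(2) = 1.
No roots, so no linear factors.
Monic irreducibles of degree 2 over GF(3): s^2 + 1, s^2 + s + 2, s^2 + 2s + 2.
None of them divide m (all give nonzero remainder).
Degree-3 irreducible divisors: test the 8 monic irreducibles of degree 3 over GF(3).
None of them divide m (all give nonzero remainder).
No irreducible factor of degree ≤ 3 exists, so m is irreducible over GF(3).

Yes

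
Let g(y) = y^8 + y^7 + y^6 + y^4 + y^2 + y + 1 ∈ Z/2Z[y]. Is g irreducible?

Check for roots in Z/2Z: g(0) = 1; g(1) = 1.
No roots, so no linear factors.
Monic irreducibles of degree 2 over GF(2): y^2 + y + 1.
None of them divide g (all give nonzero remainder).
Monic irreducibles of degree 3 over GF(2): y^3 + y + 1, y^3 + y^2 + 1.
None of them divide g (all give nonzero remainder).
Monic irreducibles of degree 4 over GF(2): y^4 + y + 1, y^4 + y^3 + 1, y^4 + y^3 + y^2 + y + 1.
None of them divide g (all give nonzero remainder).
No irreducible factor of degree ≤ 4 exists, so g is irreducible over GF(2).

Yes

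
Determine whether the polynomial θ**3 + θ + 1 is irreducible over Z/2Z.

Write f(θ) = θ**3 + θ + 1.
Check for roots in Z/2Z: f(0) = 1; f(1) = 1.
No roots. A degree-3 polynomial over a field with no linear factor is irreducible.

Yes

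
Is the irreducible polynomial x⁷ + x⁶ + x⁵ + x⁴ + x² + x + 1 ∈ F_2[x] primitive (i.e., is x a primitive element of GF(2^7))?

Write f(x) = x⁷ + x⁶ + x⁵ + x⁴ + x² + x + 1.
|GF(2^7)^×| = 2^7 − 1 = 127. Prime factorization: 127 = 127.
f is primitive ⇔ x has order 127 in GF(2)[x]/(f), i.e. x^(127/q) ≠ 1 for each prime q | 127.
x^(1) mod f = x.
None equal 1, so x has full order 127; f is primitive.

Yes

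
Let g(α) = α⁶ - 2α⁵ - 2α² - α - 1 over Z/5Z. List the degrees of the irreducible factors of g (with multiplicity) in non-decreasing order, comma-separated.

1, 2, 3

Roots in Z/5Z: g(0) = 4; g(1) = 0 → root; g(2) = 4; g(3) = 1; g(4) = 1.
Linear factors from roots: (α - 1).
Complete factorization: g(α) = (α - 1)·(α² + 2α - 1)·(α³ + 2α² + α - 1).
Factor degrees with multiplicity: 1 + 2 + 3 = 6.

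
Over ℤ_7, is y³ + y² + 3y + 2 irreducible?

Write g(y) = y³ + y² + 3y + 2.
Check for roots in ℤ_7: g(0) = 2; g(1) = 0 → root; g(2) = 6; g(3) = 5; g(4) = 3; g(5) = 6; g(6) = 6.
g(1) = 0, so (y − 1) divides g(y); g is reducible.

No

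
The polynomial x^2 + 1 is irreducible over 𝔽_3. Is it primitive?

Write f(x) = x^2 + 1.
|GF(3^2)^×| = 3^2 − 1 = 8. Prime factorization: 8 = 2^3.
f is primitive ⇔ x has order 8 in GF(3)[x]/(f), i.e. x^(8/q) ≠ 1 for each prime q | 8.
x^(4) mod f = 1
Since x^(4) = 1, the order of x divides 4 < 8; not primitive.

No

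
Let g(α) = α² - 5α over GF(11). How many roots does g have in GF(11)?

Evaluate at each of the 11 elements of GF(11):
g(0) = 0 → root; g(1) = 7; g(2) = 5; g(3) = 5; g(4) = 7; g(5) = 0 → root; g(6) = 6; g(7) = 3; g(8) = 2; g(9) = 3; g(10) = 6.
Roots: {0, 5}.

2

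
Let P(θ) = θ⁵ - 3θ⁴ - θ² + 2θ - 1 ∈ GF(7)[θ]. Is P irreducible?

Yes

Check for roots in GF(7): P(0) = 6; P(1) = 5; P(2) = 4; P(3) = 3; P(4) = 2; P(5) = 2; P(6) = 6.
No roots, so no linear factors.
Degree-2 irreducible divisors: test the 21 monic irreducibles of degree 2 over GF(7).
None of them divide P (all give nonzero remainder).
No irreducible factor of degree ≤ 2 exists, so P is irreducible over GF(7).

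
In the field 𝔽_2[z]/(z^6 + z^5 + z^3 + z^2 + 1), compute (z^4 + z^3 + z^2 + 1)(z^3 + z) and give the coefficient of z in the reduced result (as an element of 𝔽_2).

0

Multiply in 𝔽_2[z]: (z^4 + z^3 + z^2 + 1)·(z^3 + z) = z^7 + z^6 + z^4 + z.
Reduce using z^6 ≡ z^5 + z^3 + z^2 + 1 (mod z^6 + z^5 + z^3 + z^2 + 1).
Reduced: z^3.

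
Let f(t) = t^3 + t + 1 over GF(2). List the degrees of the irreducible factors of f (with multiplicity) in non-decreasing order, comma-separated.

3

Roots in GF(2): f(0) = 1; f(1) = 1.
Complete factorization: f(t) = (t^3 + t + 1).
Factor degrees with multiplicity: 3 = 3.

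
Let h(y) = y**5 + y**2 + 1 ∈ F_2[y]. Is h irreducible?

Check for roots in F_2: h(0) = 1; h(1) = 1.
No roots, so no linear factors.
Monic irreducibles of degree 2 over GF(2): y**2 + y + 1.
None of them divide h (all give nonzero remainder).
No irreducible factor of degree ≤ 2 exists, so h is irreducible over GF(2).

Yes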